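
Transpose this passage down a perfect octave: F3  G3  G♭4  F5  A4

F3 → F2
G3 → G2
Gb4 → Gb3
F5 → F4
A4 → A3

F2 G2 Gb3 F4 A3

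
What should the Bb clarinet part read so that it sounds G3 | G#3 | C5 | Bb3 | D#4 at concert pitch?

A3 A#3 D5 C4 E#4

The Bb clarinet sounds a major second below written, so the written part must be a major second above concert — transpose each note up.
G3 -> A3
G#3 -> A#3
C5 -> D5
Bb3 -> C4
D#4 -> E#4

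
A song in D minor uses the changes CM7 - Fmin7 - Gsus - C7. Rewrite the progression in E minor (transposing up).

DM7 Gmin7 Asus D7

D minor up to E minor is a major second; each chord root moves by that interval while the quality stays the same.
CM7: root C up a major second → D, giving DM7.
Fmin7: root F up a major second → G, giving Gmin7.
Gsus: root G up a major second → A, giving Asus.
C7: root C up a major second → D, giving D7.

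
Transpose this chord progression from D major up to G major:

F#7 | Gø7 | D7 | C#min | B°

B7 Cø7 G7 F#min E°

D major up to G major is a perfect fourth; each chord root moves by that interval while the quality stays the same.
F#7: root F# up a perfect fourth → B, giving B7.
Gø7: root G up a perfect fourth → C, giving Cø7.
D7: root D up a perfect fourth → G, giving G7.
C#min: root C# up a perfect fourth → F#, giving F#min.
B°: root B up a perfect fourth → E, giving E°.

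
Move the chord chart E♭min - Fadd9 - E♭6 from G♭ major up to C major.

Amin Badd9 A6

G♭ major up to C major is an augmented fourth; each chord root moves by that interval while the quality stays the same.
E♭min: root E♭ up an augmented fourth → A, giving Amin.
Fadd9: root F up an augmented fourth → B, giving Badd9.
E♭6: root E♭ up an augmented fourth → A, giving A6.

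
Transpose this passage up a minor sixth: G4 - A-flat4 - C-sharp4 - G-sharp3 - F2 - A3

Eb5 Fb5 A4 E4 Db3 F4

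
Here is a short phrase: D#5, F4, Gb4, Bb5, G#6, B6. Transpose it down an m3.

B#4 D4 Eb4 G5 E#6 G#6

D#5 gives B#4
F4 gives D4
Gb4 gives Eb4
Bb5 gives G5
G#6 gives E#6
B6 gives G#6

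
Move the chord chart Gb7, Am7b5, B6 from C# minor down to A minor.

Ebb7 Fm7b5 G6

C# minor down to A minor is a major third; each chord root moves by that interval while the quality stays the same.
Gb7: root Gb down a major third → Ebb, giving Ebb7.
Am7b5: root A down a major third → F, giving Fm7b5.
B6: root B down a major third → G, giving G6.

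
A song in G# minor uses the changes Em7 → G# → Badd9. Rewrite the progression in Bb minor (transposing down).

Gbm7 Bb Dbadd9

G# minor down to Bb minor is an augmented sixth; each chord root moves by that interval while the quality stays the same.
Em7: root E down an augmented sixth → Gb, giving Gbm7.
G#: root G# down an augmented sixth → Bb, giving Bb.
Badd9: root B down an augmented sixth → Db, giving Dbadd9.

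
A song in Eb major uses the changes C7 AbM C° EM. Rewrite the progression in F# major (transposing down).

D#7 BM D#° F##M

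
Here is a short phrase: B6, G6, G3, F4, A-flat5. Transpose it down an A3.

Gb6 Ebb6 Ebb3 Dbb4 Fbb5

B6: a third down reaches G, and 5 semitones makes it Gb6.
G6: a third down reaches E, and 5 semitones makes it Ebb6.
An augmented third down from G3 gives Ebb3.
F4 down an augmented third is Dbb4.
Ab5 down an augmented third is Fbb5.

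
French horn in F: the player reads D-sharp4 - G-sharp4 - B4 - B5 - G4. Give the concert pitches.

Written C4 on the French horn in F sounds as F3, a perfect fifth lower; apply that shift to every note.
D#4 → G#3
G#4 → C#4
B4 → E4
B5 → E5
G4 → C4

G#3 C#4 E4 E5 C4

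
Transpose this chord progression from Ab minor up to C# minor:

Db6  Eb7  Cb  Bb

F#6 G#7 E D#

Ab minor up to C# minor is an augmented third; each chord root moves by that interval while the quality stays the same.
Db6: root Db up an augmented third → F#, giving F#6.
Eb7: root Eb up an augmented third → G#, giving G#7.
Cb: root Cb up an augmented third → E, giving E.
Bb: root Bb up an augmented third → D#, giving D#.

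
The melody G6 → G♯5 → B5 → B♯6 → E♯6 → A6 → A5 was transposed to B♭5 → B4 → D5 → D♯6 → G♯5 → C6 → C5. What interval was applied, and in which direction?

Take the first pair: G6 → Bb5. G to B spans 6 letter names, so the interval is some kind of sixth.
Bb5 to G6 is 9 semitones, which makes it a major sixth; the second version is lower, so the direction is down.
Checking another pair — A5 → C5 — gives the same interval.

down a major sixth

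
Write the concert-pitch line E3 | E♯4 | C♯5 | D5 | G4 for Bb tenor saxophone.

F#4 F##5 D#6 E6 A5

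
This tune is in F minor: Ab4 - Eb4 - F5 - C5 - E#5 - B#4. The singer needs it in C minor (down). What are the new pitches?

From F down to C is a perfect fourth; apply that to each pitch.
Ab4 → Eb4
Eb4 → Bb3
F5 → C5
C5 → G4
E#5 → B#4
B#4 → F##4

Eb4 Bb3 C5 G4 B#4 F##4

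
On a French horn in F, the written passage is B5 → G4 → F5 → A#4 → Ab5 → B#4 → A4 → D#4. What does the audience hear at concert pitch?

The French horn in F sounds a perfect fifth below written, so transpose each written note down a perfect fifth.
B5 gives E5
G4 gives C4
F5 gives Bb4
A#4 gives D#4
Ab5 gives Db5
B#4 gives E#4
A4 gives D4
D#4 gives G#3

E5 C4 Bb4 D#4 Db5 E#4 D4 G#3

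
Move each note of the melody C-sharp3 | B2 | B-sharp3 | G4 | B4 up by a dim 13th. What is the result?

C#3: a thirteenth up reaches A, and 19 semitones makes it Ab4.
B2: a thirteenth up reaches G, and 19 semitones makes it Gb4.
B#3 up a diminished thirteenth is G5.
G4 up a diminished thirteenth is Ebb6.
B4: a thirteenth up reaches G, and 19 semitones makes it Gb6.

Ab4 Gb4 G5 Ebb6 Gb6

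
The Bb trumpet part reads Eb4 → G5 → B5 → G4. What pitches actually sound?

Db4 F5 A5 F4

Written C4 on the Bb trumpet sounds as Bb3, a major second lower; apply that shift to every note.
Eb4 -> Db4
G5 -> F5
B5 -> A5
G4 -> F4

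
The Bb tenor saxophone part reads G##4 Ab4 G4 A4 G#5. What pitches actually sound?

F##3 Gb3 F3 G3 F#4

The Bb tenor saxophone sounds a major ninth below written, so transpose each written note down a major ninth.
G##4 to F##3
Ab4 to Gb3
G4 to F3
A4 to G3
G#5 to F#4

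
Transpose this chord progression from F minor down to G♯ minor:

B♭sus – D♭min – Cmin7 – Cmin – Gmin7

C#sus Emin D#min7 D#min A#min7

F minor down to G♯ minor is a diminished seventh; each chord root moves by that interval while the quality stays the same.
B♭sus: root B♭ down a diminished seventh → C#, giving C#sus.
D♭min: root D♭ down a diminished seventh → E, giving Emin.
Cmin7: root C down a diminished seventh → D#, giving D#min7.
Cmin: root C down a diminished seventh → D#, giving D#min.
Gmin7: root G down a diminished seventh → A#, giving A#min7.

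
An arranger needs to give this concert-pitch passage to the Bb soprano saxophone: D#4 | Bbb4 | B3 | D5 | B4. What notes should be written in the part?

E#4 Cb5 C#4 E5 C#5

Written C4 sounds as Bb3 on the Bb soprano saxophone, so concert pitches are written a major second up.
D#4 becomes E#4
Bbb4 becomes Cb5
B3 becomes C#4
D5 becomes E5
B4 becomes C#5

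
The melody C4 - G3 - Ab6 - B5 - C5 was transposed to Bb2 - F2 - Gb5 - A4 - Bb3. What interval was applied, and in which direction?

From C4 to Bb2 is 9 letter names — a ninth of some quality.
Bb2 to C4 is 14 semitones, which makes it a major ninth; the second version is lower, so the direction is down.
Checking another pair — C5 → Bb3 — gives the same interval.

down a major ninth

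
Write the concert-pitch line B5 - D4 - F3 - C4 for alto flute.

E6 G4 Bb3 F4

Written C4 sounds as G3 on the alto flute, so concert pitches are written a perfect fourth up.
B5 to E6
D4 to G4
F3 to Bb3
C4 to F4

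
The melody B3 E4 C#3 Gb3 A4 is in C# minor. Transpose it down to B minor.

A3 D4 B2 Fb3 G4

From C# down to B is a major second; apply that to each pitch.
B3 → A3
E4 → D4
C#3 → B2
Gb3 → Fb3
A4 → G4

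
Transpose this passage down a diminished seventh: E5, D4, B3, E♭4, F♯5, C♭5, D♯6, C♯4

F##4 E#3 C##3 F#3 G##4 D4 E##5 D##3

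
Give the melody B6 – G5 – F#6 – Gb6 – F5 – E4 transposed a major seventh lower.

A major seventh down from B6 gives C6.
G5: a seventh down reaches A, and 11 semitones makes it Ab4.
F#6: a seventh down reaches G, and 11 semitones makes it G5.
A major seventh down from Gb6 gives Abb5.
A major seventh down from F5 gives Gb4.
E4 down a major seventh is F3.

C6 Ab4 G5 Abb5 Gb4 F3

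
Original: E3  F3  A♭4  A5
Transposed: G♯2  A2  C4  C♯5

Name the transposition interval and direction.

Take the first pair: E3 → G#2. E to G spans 6 letter names, so the interval is some kind of sixth.
G#2 to E3 is 8 semitones, which makes it a minor sixth; the second version is lower, so the direction is down.
Checking another pair — A5 → C#5 — gives the same interval.

down a minor sixth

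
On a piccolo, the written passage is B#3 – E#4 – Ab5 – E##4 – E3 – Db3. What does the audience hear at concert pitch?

B#4 E#5 Ab6 E##5 E4 Db4

Written C4 on the piccolo sounds as C5, a perfect octave higher; apply that shift to every note.
B#3 → B#4
E#4 → E#5
Ab5 → Ab6
E##4 → E##5
E3 → E4
Db3 → Db4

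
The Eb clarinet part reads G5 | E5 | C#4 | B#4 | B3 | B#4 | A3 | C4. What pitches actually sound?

Written C4 on the Eb clarinet sounds as Eb4, a minor third higher; apply that shift to every note.
G5 → Bb5
E5 → G5
C#4 → E4
B#4 → D#5
B3 → D4
B#4 → D#5
A3 → C4
C4 → Eb4

Bb5 G5 E4 D#5 D4 D#5 C4 Eb4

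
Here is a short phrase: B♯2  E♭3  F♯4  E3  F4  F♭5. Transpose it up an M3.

D##3 G3 A#4 G#3 A4 Ab5

A major third up from B#2 gives D##3.
Eb3: a third up reaches G, and 4 semitones makes it G3.
F#4: a third up reaches A, and 4 semitones makes it A#4.
A major third up from E3 gives G#3.
A major third up from F4 gives A4.
Fb5 up a major third is Ab5.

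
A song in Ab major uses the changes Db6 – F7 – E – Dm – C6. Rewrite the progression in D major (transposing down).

G6 B7 A# G#m F#6

Ab major down to D major is a diminished fifth; each chord root moves by that interval while the quality stays the same.
Db6: root Db down a diminished fifth → G, giving G6.
F7: root F down a diminished fifth → B, giving B7.
E: root E down a diminished fifth → A#, giving A#.
Dm: root D down a diminished fifth → G#, giving G#m.
C6: root C down a diminished fifth → F#, giving F#6.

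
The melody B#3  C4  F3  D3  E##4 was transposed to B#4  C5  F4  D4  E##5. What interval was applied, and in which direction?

Take the first pair: B#3 → B#4. B to B spans 8 letter names, so the interval is some kind of octave.
B#3 to B#4 is 12 semitones, which makes it a perfect octave; the second version is higher, so the direction is up.
Checking another pair — E##4 → E##5 — gives the same interval.

up a perfect octave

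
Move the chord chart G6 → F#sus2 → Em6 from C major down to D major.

C major down to D major is a minor seventh; each chord root moves by that interval while the quality stays the same.
G6: root G down a minor seventh → A, giving A6.
F#sus2: root F# down a minor seventh → G#, giving G#sus2.
Em6: root E down a minor seventh → F#, giving F#m6.

A6 G#sus2 F#m6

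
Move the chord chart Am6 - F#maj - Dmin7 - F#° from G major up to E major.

F#m6 D#maj Bmin7 D#°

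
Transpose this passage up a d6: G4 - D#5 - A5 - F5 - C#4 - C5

G4 → Ebb5
D#5 → Bb5
A5 → Fb6
F5 → Dbb6
C#4 → Ab4
C5 → Abb5

Ebb5 Bb5 Fb6 Dbb6 Ab4 Abb5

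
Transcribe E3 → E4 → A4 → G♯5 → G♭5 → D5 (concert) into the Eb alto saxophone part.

C#4 C#5 F#5 E#6 Eb6 B5

Written C4 sounds as Eb3 on the Eb alto saxophone, so concert pitches are written a major sixth up.
E3 to C#4
E4 to C#5
A4 to F#5
G#5 to E#6
Gb5 to Eb6
D5 to B5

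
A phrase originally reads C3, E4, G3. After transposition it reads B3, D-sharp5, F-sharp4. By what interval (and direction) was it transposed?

Take the first pair: C3 → B3. C to B spans 7 letter names, so the interval is some kind of seventh.
C3 to B3 is 11 semitones, which makes it a major seventh; the second version is higher, so the direction is up.
Checking another pair — G3 → F#4 — gives the same interval.

up a major seventh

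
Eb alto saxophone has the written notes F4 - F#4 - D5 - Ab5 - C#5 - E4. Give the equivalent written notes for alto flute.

Db4 D4 Bb4 Fb5 A4 C4

First find concert pitch: the Eb alto saxophone sounds a major sixth below written, so F4 F#4 D5 Ab5 C#5 E4 sounds Ab3 A3 F4 Cb5 E4 G3.
Then write for alto flute: it sounds a perfect fourth below written, so the part must be a perfect fourth above concert.
Ab3 → Db4
A3 → D4
F4 → Bb4
Cb5 → Fb5
E4 → A4
G3 → C4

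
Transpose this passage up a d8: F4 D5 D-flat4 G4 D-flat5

Fb5 Db6 Dbb5 Gb5 Dbb6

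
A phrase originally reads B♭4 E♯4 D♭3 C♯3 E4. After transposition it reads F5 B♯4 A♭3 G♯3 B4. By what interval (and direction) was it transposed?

Take the first pair: Bb4 → F5. B to F spans 5 letter names, so the interval is some kind of fifth.
Bb4 to F5 is 7 semitones, which makes it a perfect fifth; the second version is higher, so the direction is up.
Checking another pair — E4 → B4 — gives the same interval.

up a perfect fifth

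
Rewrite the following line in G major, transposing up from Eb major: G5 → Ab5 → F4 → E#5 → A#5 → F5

From Eb up to G is a major third; apply that to each pitch.
G5 gives B5
Ab5 gives C6
F4 gives A4
E#5 gives G##5
A#5 gives C##6
F5 gives A5

B5 C6 A4 G##5 C##6 A5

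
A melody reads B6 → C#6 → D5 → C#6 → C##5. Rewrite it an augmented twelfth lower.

Eb5 F4 Gb3 F4 F#3

B6 to Eb5
C#6 to F4
D5 to Gb3
C#6 to F4
C##5 to F#3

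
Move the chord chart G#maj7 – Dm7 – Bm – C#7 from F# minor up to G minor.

Amaj7 Ebm7 Cm D7

F# minor up to G minor is a minor second; each chord root moves by that interval while the quality stays the same.
G#maj7: root G# up a minor second → A, giving Amaj7.
Dm7: root D up a minor second → Eb, giving Ebm7.
Bm: root B up a minor second → C, giving Cm.
C#7: root C# up a minor second → D, giving D7.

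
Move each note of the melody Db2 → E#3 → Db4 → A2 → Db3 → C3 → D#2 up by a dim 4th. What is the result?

Gbb2 A3 Gbb4 Db3 Gbb3 Fb3 G2

Db2: a fourth up reaches G, and 4 semitones makes it Gbb2.
E#3: a fourth up reaches A, and 4 semitones makes it A3.
Db4: a fourth up reaches G, and 4 semitones makes it Gbb4.
A diminished fourth up from A2 gives Db3.
Db3 up a diminished fourth is Gbb3.
C3: a fourth up reaches F, and 4 semitones makes it Fb3.
A diminished fourth up from D#2 gives G2.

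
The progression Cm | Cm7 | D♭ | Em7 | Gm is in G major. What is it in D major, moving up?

G major up to D major is a perfect fifth; each chord root moves by that interval while the quality stays the same.
Cm: root C up a perfect fifth → G, giving Gm.
Cm7: root C up a perfect fifth → G, giving Gm7.
D♭: root D♭ up a perfect fifth → Ab, giving Ab.
Em7: root E up a perfect fifth → B, giving Bm7.
Gm: root G up a perfect fifth → D, giving Dm.

Gm Gm7 Ab Bm7 Dm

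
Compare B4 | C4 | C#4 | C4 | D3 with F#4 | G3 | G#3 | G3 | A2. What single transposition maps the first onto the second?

From B4 to F#4 is 4 letter names — a fourth of some quality.
F#4 to B4 is 5 semitones, which makes it a perfect fourth; the second version is lower, so the direction is down.
Checking another pair — D3 → A2 — gives the same interval.

down a perfect fourth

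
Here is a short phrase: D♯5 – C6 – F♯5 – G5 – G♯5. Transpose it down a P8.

D#4 C5 F#4 G4 G#4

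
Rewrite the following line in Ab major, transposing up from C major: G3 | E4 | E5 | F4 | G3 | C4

Eb4 C5 C6 Db5 Eb4 Ab4

C major to Ab major up is a minor sixth, so every note moves up by that interval.
G3 gives Eb4
E4 gives C5
E5 gives C6
F4 gives Db5
G3 gives Eb4
C4 gives Ab4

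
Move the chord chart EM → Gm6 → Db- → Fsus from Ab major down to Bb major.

Ab major down to Bb major is a minor seventh; each chord root moves by that interval while the quality stays the same.
EM: root E down a minor seventh → F#, giving F#M.
Gm6: root G down a minor seventh → A, giving Am6.
Db-: root Db down a minor seventh → Eb, giving Eb-.
Fsus: root F down a minor seventh → G, giving Gsus.

F#M Am6 Eb- Gsus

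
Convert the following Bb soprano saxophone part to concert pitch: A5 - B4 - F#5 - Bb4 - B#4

Written C4 on the Bb soprano saxophone sounds as Bb3, a major second lower; apply that shift to every note.
A5 gives G5
B4 gives A4
F#5 gives E5
Bb4 gives Ab4
B#4 gives A#4

G5 A4 E5 Ab4 A#4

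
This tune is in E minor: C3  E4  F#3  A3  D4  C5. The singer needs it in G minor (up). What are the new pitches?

From E up to G is a minor third; apply that to each pitch.
C3 gives Eb3
E4 gives G4
F#3 gives A3
A3 gives C4
D4 gives F4
C5 gives Eb5

Eb3 G4 A3 C4 F4 Eb5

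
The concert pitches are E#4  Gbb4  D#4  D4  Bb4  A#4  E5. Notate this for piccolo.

The piccolo sounds a perfect octave above written, so the written part must be a perfect octave below concert — transpose each note down.
E#4 -> E#3
Gbb4 -> Gbb3
D#4 -> D#3
D4 -> D3
Bb4 -> Bb3
A#4 -> A#3
E5 -> E4

E#3 Gbb3 D#3 D3 Bb3 A#3 E4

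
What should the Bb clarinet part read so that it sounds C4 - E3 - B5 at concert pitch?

Written C4 sounds as Bb3 on the Bb clarinet, so concert pitches are written a major second up.
C4 to D4
E3 to F#3
B5 to C#6

D4 F#3 C#6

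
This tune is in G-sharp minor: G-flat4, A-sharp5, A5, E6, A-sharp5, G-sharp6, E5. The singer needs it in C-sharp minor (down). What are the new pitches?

Cb4 D#5 D5 A5 D#5 C#6 A4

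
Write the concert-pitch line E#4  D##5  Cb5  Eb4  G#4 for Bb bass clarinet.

F##5 E##6 Db6 F5 A#5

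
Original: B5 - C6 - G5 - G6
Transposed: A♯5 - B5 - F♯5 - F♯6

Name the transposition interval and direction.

down a minor second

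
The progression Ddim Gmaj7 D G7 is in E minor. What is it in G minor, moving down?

Fdim Bbmaj7 F Bb7

E minor down to G minor is a major sixth; each chord root moves by that interval while the quality stays the same.
Ddim: root D down a major sixth → F, giving Fdim.
Gmaj7: root G down a major sixth → Bb, giving Bbmaj7.
D: root D down a major sixth → F, giving F.
G7: root G down a major sixth → Bb, giving Bb7.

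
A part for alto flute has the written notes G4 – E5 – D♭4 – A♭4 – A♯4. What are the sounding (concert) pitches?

Written C4 on the alto flute sounds as G3, a perfect fourth lower; apply that shift to every note.
G4 → D4
E5 → B4
Db4 → Ab3
Ab4 → Eb4
A#4 → E#4

D4 B4 Ab3 Eb4 E#4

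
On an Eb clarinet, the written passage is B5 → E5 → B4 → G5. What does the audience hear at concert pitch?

D6 G5 D5 Bb5

The Eb clarinet sounds a minor third above written, so transpose each written note up a minor third.
B5 gives D6
E5 gives G5
B4 gives D5
G5 gives Bb5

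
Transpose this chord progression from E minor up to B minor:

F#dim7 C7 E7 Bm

C#dim7 G7 B7 F#m

E minor up to B minor is a perfect fifth; each chord root moves by that interval while the quality stays the same.
F#dim7: root F# up a perfect fifth → C#, giving C#dim7.
C7: root C up a perfect fifth → G, giving G7.
E7: root E up a perfect fifth → B, giving B7.
Bm: root B up a perfect fifth → F#, giving F#m.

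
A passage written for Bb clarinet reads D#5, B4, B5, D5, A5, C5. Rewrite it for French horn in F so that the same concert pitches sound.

G#5 E5 E6 G5 D6 F5

First find concert pitch: the Bb clarinet sounds a major second below written, so D#5 B4 B5 D5 A5 C5 sounds C#5 A4 A5 C5 G5 Bb4.
Then write for French horn in F: it sounds a perfect fifth below written, so the part must be a perfect fifth above concert.
C#5 → G#5
A4 → E5
A5 → E6
C5 → G5
G5 → D6
Bb4 → F5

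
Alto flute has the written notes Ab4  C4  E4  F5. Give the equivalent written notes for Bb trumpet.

First find concert pitch: the alto flute sounds a perfect fourth below written, so Ab4 C4 E4 F5 sounds Eb4 G3 B3 C5.
Then write for Bb trumpet: it sounds a major second below written, so the part must be a major second above concert.
Eb4 → F4
G3 → A3
B3 → C#4
C5 → D5

F4 A3 C#4 D5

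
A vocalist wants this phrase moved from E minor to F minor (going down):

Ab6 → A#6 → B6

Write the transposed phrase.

Bbb5 B5 C6

E minor to F minor down is a major seventh, so every note moves down by that interval.
Ab6 gives Bbb5
A#6 gives B5
B6 gives C6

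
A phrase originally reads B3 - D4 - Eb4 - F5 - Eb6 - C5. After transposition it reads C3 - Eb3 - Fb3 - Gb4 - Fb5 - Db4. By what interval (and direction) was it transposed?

down a major seventh

Take the first pair: B3 → C3. B to C spans 7 letter names, so the interval is some kind of seventh.
C3 to B3 is 11 semitones, which makes it a major seventh; the second version is lower, so the direction is down.
Checking another pair — C5 → Db4 — gives the same interval.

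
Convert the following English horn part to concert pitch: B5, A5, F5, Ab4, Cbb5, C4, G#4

E5 D5 Bb4 Db4 Fbb4 F3 C#4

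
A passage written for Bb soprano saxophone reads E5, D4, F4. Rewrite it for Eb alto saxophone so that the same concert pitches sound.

B5 A4 C5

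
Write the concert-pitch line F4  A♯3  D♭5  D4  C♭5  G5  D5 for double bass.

F5 A#4 Db6 D5 Cb6 G6 D6

The double bass sounds a perfect octave below written, so the written part must be a perfect octave above concert — transpose each note up.
F4 to F5
A#3 to A#4
Db5 to Db6
D4 to D5
Cb5 to Cb6
G5 to G6
D5 to D6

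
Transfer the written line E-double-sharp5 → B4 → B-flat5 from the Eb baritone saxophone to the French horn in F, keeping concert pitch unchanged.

First find concert pitch: the Eb baritone saxophone sounds a major thirteenth below written, so E-double-sharp5 B4 B-flat5 sounds G##3 D3 Db4.
Then write for French horn in F: it sounds a perfect fifth below written, so the part must be a perfect fifth above concert.
G##3 → D##4
D3 → A3
Db4 → Ab4

D##4 A3 Ab4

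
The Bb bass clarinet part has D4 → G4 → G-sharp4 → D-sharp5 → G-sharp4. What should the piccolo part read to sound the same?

C2 F2 F#2 C#3 F#2

First find concert pitch: the Bb bass clarinet sounds a major ninth below written, so D4 G4 G-sharp4 D-sharp5 G-sharp4 sounds C3 F3 F#3 C#4 F#3.
Then write for piccolo: it sounds a perfect octave above written, so the part must be a perfect octave below concert.
C3 → C2
F3 → F2
F#3 → F#2
C#4 → C#3
F#3 → F#2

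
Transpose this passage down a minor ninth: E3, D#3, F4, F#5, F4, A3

E3 gives D#2
D#3 gives C##2
F4 gives E3
F#5 gives E#4
F4 gives E3
A3 gives G#2

D#2 C##2 E3 E#4 E3 G#2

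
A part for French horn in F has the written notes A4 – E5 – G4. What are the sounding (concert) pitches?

D4 A4 C4

The French horn in F sounds a perfect fifth below written, so transpose each written note down a perfect fifth.
A4 → D4
E5 → A4
G4 → C4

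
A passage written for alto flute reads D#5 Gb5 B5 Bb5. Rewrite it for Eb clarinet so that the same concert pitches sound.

F##4 Bb4 D#5 D5

First find concert pitch: the alto flute sounds a perfect fourth below written, so D#5 Gb5 B5 Bb5 sounds A#4 Db5 F#5 F5.
Then write for Eb clarinet: it sounds a minor third above written, so the part must be a minor third below concert.
A#4 → F##4
Db5 → Bb4
F#5 → D#5
F5 → D5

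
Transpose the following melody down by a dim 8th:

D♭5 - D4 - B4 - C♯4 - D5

A diminished octave down from Db5 gives D4.
D4 down a diminished octave is D#3.
A diminished octave down from B4 gives B#3.
C#4 down a diminished octave is C##3.
D5: an octave down reaches D, and 11 semitones makes it D#4.

D4 D#3 B#3 C##3 D#4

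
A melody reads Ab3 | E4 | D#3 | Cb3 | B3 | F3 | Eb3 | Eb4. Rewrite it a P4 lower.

Ab3 to Eb3
E4 to B3
D#3 to A#2
Cb3 to Gb2
B3 to F#3
F3 to C3
Eb3 to Bb2
Eb4 to Bb3

Eb3 B3 A#2 Gb2 F#3 C3 Bb2 Bb3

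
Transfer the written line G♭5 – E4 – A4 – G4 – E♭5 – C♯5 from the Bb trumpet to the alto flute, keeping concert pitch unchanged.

Bbb5 G4 C5 Bb4 Gb5 E5

First find concert pitch: the Bb trumpet sounds a major second below written, so G♭5 E4 A4 G4 E♭5 C♯5 sounds Fb5 D4 G4 F4 Db5 B4.
Then write for alto flute: it sounds a perfect fourth below written, so the part must be a perfect fourth above concert.
Fb5 → Bbb5
D4 → G4
G4 → C5
F4 → Bb4
Db5 → Gb5
B4 → E5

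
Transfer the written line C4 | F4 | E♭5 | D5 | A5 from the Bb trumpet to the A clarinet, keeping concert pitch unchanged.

Db4 Gb4 Fb5 Eb5 Bb5

First find concert pitch: the Bb trumpet sounds a major second below written, so C4 F4 E♭5 D5 A5 sounds Bb3 Eb4 Db5 C5 G5.
Then write for A clarinet: it sounds a minor third below written, so the part must be a minor third above concert.
Bb3 → Db4
Eb4 → Gb4
Db5 → Fb5
C5 → Eb5
G5 → Bb5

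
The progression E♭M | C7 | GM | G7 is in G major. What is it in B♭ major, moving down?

GbM Eb7 BbM Bb7

G major down to B♭ major is a major sixth; each chord root moves by that interval while the quality stays the same.
E♭M: root E♭ down a major sixth → Gb, giving GbM.
C7: root C down a major sixth → Eb, giving Eb7.
GM: root G down a major sixth → Bb, giving BbM.
G7: root G down a major sixth → Bb, giving Bb7.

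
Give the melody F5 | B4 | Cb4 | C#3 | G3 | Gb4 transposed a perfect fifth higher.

C6 F#5 Gb4 G#3 D4 Db5

F5 becomes C6
B4 becomes F#5
Cb4 becomes Gb4
C#3 becomes G#3
G3 becomes D4
Gb4 becomes Db5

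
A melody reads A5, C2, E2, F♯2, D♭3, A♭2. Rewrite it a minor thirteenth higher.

F7 Ab3 C4 D4 Bbb4 Fb4

A5 -> F7
C2 -> Ab3
E2 -> C4
F#2 -> D4
Db3 -> Bbb4
Ab2 -> Fb4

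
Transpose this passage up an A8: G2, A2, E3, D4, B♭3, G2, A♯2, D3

G2: an octave up reaches G, and 13 semitones makes it G#3.
A2 up an augmented octave is A#3.
An augmented octave up from E3 gives E#4.
D4: an octave up reaches D, and 13 semitones makes it D#5.
Bb3: an octave up reaches B, and 13 semitones makes it B4.
G2 up an augmented octave is G#3.
A#2: an octave up reaches A, and 13 semitones makes it A##3.
An augmented octave up from D3 gives D#4.

G#3 A#3 E#4 D#5 B4 G#3 A##3 D#4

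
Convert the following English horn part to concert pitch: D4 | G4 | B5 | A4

The English horn sounds a perfect fifth below written, so transpose each written note down a perfect fifth.
D4 to G3
G4 to C4
B5 to E5
A4 to D4

G3 C4 E5 D4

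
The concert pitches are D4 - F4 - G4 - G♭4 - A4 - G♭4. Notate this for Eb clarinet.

The Eb clarinet sounds a minor third above written, so the written part must be a minor third below concert — transpose each note down.
D4 becomes B3
F4 becomes D4
G4 becomes E4
Gb4 becomes Eb4
A4 becomes F#4
Gb4 becomes Eb4

B3 D4 E4 Eb4 F#4 Eb4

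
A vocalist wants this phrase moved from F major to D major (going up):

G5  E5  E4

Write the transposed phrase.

E6 C#6 C#5

From F up to D is a major sixth; apply that to each pitch.
G5 -> E6
E5 -> C#6
E4 -> C#5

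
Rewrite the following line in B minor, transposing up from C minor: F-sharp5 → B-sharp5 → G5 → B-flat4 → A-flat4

From C up to B is a major seventh; apply that to each pitch.
F#5 becomes E#6
B#5 becomes A##6
G5 becomes F#6
Bb4 becomes A5
Ab4 becomes G5

E#6 A##6 F#6 A5 G5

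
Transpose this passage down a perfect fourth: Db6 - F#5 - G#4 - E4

A perfect fourth down from Db6 gives Ab5.
F#5: a fourth down reaches C, and 5 semitones makes it C#5.
G#4 down a perfect fourth is D#4.
E4: a fourth down reaches B, and 5 semitones makes it B3.

Ab5 C#5 D#4 B3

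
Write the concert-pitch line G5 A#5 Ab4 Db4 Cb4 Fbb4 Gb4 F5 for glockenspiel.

The glockenspiel sounds a perfect fifteenth above written, so the written part must be a perfect fifteenth below concert — transpose each note down.
G5 to G3
A#5 to A#3
Ab4 to Ab2
Db4 to Db2
Cb4 to Cb2
Fbb4 to Fbb2
Gb4 to Gb2
F5 to F3

G3 A#3 Ab2 Db2 Cb2 Fbb2 Gb2 F3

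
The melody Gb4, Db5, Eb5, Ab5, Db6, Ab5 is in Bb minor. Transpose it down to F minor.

Bb minor to F minor down is a perfect fourth, so every note moves down by that interval.
Gb4 → Db4
Db5 → Ab4
Eb5 → Bb4
Ab5 → Eb5
Db6 → Ab5
Ab5 → Eb5

Db4 Ab4 Bb4 Eb5 Ab5 Eb5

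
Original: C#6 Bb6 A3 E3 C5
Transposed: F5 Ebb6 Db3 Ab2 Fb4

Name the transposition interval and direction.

down an augmented fifth

From C#6 to F5 is 5 letter names — a fifth of some quality.
F5 to C#6 is 8 semitones, which makes it an augmented fifth; the second version is lower, so the direction is down.
Checking another pair — C5 → Fb4 — gives the same interval.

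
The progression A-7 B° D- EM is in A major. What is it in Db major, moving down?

A major down to Db major is an augmented fifth; each chord root moves by that interval while the quality stays the same.
A-7: root A down an augmented fifth → Db, giving Db-7.
B°: root B down an augmented fifth → Eb, giving Eb°.
D-: root D down an augmented fifth → Gb, giving Gb-.
EM: root E down an augmented fifth → Ab, giving AbM.

Db-7 Eb° Gb- AbM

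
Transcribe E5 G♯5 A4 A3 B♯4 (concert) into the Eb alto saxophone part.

The Eb alto saxophone sounds a major sixth below written, so the written part must be a major sixth above concert — transpose each note up.
E5 gives C#6
G#5 gives E#6
A4 gives F#5
A3 gives F#4
B#4 gives G##5

C#6 E#6 F#5 F#4 G##5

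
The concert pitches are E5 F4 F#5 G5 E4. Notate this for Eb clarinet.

C#5 D4 D#5 E5 C#4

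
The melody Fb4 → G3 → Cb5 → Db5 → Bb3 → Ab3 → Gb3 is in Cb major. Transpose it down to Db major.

Gb3 A2 Db4 Eb4 C3 Bb2 Ab2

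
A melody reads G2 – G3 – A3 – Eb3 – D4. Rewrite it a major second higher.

A2 A3 B3 F3 E4

G2 → A2
G3 → A3
A3 → B3
Eb3 → F3
D4 → E4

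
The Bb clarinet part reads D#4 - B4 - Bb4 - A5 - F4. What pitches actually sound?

C#4 A4 Ab4 G5 Eb4

The Bb clarinet sounds a major second below written, so transpose each written note down a major second.
D#4 becomes C#4
B4 becomes A4
Bb4 becomes Ab4
A5 becomes G5
F4 becomes Eb4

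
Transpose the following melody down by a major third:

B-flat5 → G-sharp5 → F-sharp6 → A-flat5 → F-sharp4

Gb5 E5 D6 Fb5 D4

Bb5 down a major third is Gb5.
G#5: a third down reaches E, and 4 semitones makes it E5.
F#6 down a major third is D6.
Ab5: a third down reaches F, and 4 semitones makes it Fb5.
F#4 down a major third is D4.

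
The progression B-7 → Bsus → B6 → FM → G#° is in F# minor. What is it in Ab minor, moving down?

Db-7 Dbsus Db6 AbbM Bb°

F# minor down to Ab minor is an augmented sixth; each chord root moves by that interval while the quality stays the same.
B-7: root B down an augmented sixth → Db, giving Db-7.
Bsus: root B down an augmented sixth → Db, giving Dbsus.
B6: root B down an augmented sixth → Db, giving Db6.
FM: root F down an augmented sixth → Abb, giving AbbM.
G#°: root G# down an augmented sixth → Bb, giving Bb°.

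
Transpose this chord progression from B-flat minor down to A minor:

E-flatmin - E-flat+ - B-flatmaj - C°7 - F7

B-flat minor down to A minor is a minor second; each chord root moves by that interval while the quality stays the same.
E-flatmin: root E-flat down a minor second → D, giving Dmin.
E-flat+: root E-flat down a minor second → D, giving D+.
B-flatmaj: root B-flat down a minor second → A, giving Amaj.
C°7: root C down a minor second → B, giving B°7.
F7: root F down a minor second → E, giving E7.

Dmin D+ Amaj B°7 E7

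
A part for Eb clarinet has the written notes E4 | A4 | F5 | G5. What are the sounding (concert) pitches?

G4 C5 Ab5 Bb5

The Eb clarinet sounds a minor third above written, so transpose each written note up a minor third.
E4 -> G4
A4 -> C5
F5 -> Ab5
G5 -> Bb5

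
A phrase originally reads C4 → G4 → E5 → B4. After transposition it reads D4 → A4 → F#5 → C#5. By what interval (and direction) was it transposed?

From C4 to D4 is 2 letter names — a second of some quality.
C4 to D4 is 2 semitones, which makes it a major second; the second version is higher, so the direction is up.
Checking another pair — B4 → C#5 — gives the same interval.

up a major second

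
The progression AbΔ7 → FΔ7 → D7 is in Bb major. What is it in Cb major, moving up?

BbbΔ7 GbΔ7 Eb7

Bb major up to Cb major is a minor second; each chord root moves by that interval while the quality stays the same.
AbΔ7: root Ab up a minor second → Bbb, giving BbbΔ7.
FΔ7: root F up a minor second → Gb, giving GbΔ7.
D7: root D up a minor second → Eb, giving Eb7.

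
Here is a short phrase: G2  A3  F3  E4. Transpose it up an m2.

Ab2 Bb3 Gb3 F4

A minor second up from G2 gives Ab2.
A3: a second up reaches B, and 1 semitone makes it Bb3.
A minor second up from F3 gives Gb3.
E4 up a minor second is F4.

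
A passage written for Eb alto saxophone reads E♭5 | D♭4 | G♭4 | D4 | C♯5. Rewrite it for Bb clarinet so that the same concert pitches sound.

Ab4 Gb3 Cb4 G3 F#4

First find concert pitch: the Eb alto saxophone sounds a major sixth below written, so E♭5 D♭4 G♭4 D4 C♯5 sounds Gb4 Fb3 Bbb3 F3 E4.
Then write for Bb clarinet: it sounds a major second below written, so the part must be a major second above concert.
Gb4 → Ab4
Fb3 → Gb3
Bbb3 → Cb4
F3 → G3
E4 → F#4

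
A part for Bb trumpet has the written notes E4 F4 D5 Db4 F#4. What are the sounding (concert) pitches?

Written C4 on the Bb trumpet sounds as Bb3, a major second lower; apply that shift to every note.
E4 → D4
F4 → Eb4
D5 → C5
Db4 → Cb4
F#4 → E4

D4 Eb4 C5 Cb4 E4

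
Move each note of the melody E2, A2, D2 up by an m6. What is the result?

E2 to C3
A2 to F3
D2 to Bb2

C3 F3 Bb2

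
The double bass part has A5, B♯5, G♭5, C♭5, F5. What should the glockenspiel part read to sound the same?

A2 B#2 Gb2 Cb2 F2

First find concert pitch: the double bass sounds a perfect octave below written, so A5 B♯5 G♭5 C♭5 F5 sounds A4 B#4 Gb4 Cb4 F4.
Then write for glockenspiel: it sounds a perfect fifteenth above written, so the part must be a perfect fifteenth below concert.
A4 → A2
B#4 → B#2
Gb4 → Gb2
Cb4 → Cb2
F4 → F2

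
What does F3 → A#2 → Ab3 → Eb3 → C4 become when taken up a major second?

G3 B#2 Bb3 F3 D4

A major second up from F3 gives G3.
A#2: a second up reaches B, and 2 semitones makes it B#2.
A major second up from Ab3 gives Bb3.
Eb3 up a major second is F3.
C4 up a major second is D4.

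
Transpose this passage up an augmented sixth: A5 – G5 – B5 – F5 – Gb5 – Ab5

A5 → F##6
G5 → E#6
B5 → G##6
F5 → D#6
Gb5 → E6
Ab5 → F#6

F##6 E#6 G##6 D#6 E6 F#6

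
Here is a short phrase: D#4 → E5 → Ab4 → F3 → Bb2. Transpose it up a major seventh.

C##5 D#6 G5 E4 A3

D#4 -> C##5
E5 -> D#6
Ab4 -> G5
F3 -> E4
Bb2 -> A3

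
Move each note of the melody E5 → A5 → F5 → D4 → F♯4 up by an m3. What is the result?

G5 C6 Ab5 F4 A4

E5 -> G5
A5 -> C6
F5 -> Ab5
D4 -> F4
F#4 -> A4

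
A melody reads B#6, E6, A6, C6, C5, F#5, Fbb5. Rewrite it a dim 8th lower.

A diminished octave down from B#6 gives B##5.
E6 down a diminished octave is E#5.
A6: an octave down reaches A, and 11 semitones makes it A#5.
A diminished octave down from C6 gives C#5.
C5 down a diminished octave is C#4.
F#5: an octave down reaches F, and 11 semitones makes it F##4.
A diminished octave down from Fbb5 gives Fb4.

B##5 E#5 A#5 C#5 C#4 F##4 Fb4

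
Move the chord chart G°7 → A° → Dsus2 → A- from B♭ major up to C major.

A°7 B° Esus2 B-

B♭ major up to C major is a major second; each chord root moves by that interval while the quality stays the same.
G°7: root G up a major second → A, giving A°7.
A°: root A up a major second → B, giving B°.
Dsus2: root D up a major second → E, giving Esus2.
A-: root A up a major second → B, giving B-.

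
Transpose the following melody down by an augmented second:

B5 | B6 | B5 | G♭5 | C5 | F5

B5 → Ab5
B6 → Ab6
B5 → Ab5
Gb5 → Fbb5
C5 → Bbb4
F5 → Ebb5

Ab5 Ab6 Ab5 Fbb5 Bbb4 Ebb5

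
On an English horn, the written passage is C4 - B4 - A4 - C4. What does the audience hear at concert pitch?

Written C4 on the English horn sounds as F3, a perfect fifth lower; apply that shift to every note.
C4 gives F3
B4 gives E4
A4 gives D4
C4 gives F3

F3 E4 D4 F3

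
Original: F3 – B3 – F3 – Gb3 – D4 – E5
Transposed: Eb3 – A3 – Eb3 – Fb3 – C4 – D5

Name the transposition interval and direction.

From F3 to Eb3 is 2 letter names — a second of some quality.
Eb3 to F3 is 2 semitones, which makes it a major second; the second version is lower, so the direction is down.
Checking another pair — E5 → D5 — gives the same interval.

down a major second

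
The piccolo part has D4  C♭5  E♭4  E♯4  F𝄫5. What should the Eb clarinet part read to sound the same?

First find concert pitch: the piccolo sounds a perfect octave above written, so D4 C♭5 E♭4 E♯4 F𝄫5 sounds D5 Cb6 Eb5 E#5 Fbb6.
Then write for Eb clarinet: it sounds a minor third above written, so the part must be a minor third below concert.
D5 → B4
Cb6 → Ab5
Eb5 → C5
E#5 → C##5
Fbb6 → Dbb6

B4 Ab5 C5 C##5 Dbb6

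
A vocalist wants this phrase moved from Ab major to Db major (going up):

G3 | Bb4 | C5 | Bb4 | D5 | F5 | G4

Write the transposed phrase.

Ab major to Db major up is a perfect fourth, so every note moves up by that interval.
G3 to C4
Bb4 to Eb5
C5 to F5
Bb4 to Eb5
D5 to G5
F5 to Bb5
G4 to C5

C4 Eb5 F5 Eb5 G5 Bb5 C5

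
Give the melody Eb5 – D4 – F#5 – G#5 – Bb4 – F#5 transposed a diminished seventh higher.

Dbb6 Cb5 Eb6 F6 Abb5 Eb6

A diminished seventh up from Eb5 gives Dbb6.
D4: a seventh up reaches C, and 9 semitones makes it Cb5.
A diminished seventh up from F#5 gives Eb6.
G#5 up a diminished seventh is F6.
A diminished seventh up from Bb4 gives Abb5.
A diminished seventh up from F#5 gives Eb6.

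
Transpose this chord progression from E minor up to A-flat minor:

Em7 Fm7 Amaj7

E minor up to A-flat minor is a diminished fourth; each chord root moves by that interval while the quality stays the same.
Em7: root E up a diminished fourth → Ab, giving Abm7.
Fm7: root F up a diminished fourth → Bbb, giving Bbbm7.
Amaj7: root A up a diminished fourth → Db, giving Dbmaj7.

Abm7 Bbbm7 Dbmaj7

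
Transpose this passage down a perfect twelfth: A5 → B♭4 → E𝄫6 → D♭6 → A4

D4 Eb3 Abb4 Gb4 D3

A5: a twelfth down reaches D, and 19 semitones makes it D4.
Bb4: a twelfth down reaches E, and 19 semitones makes it Eb3.
Ebb6 down a perfect twelfth is Abb4.
A perfect twelfth down from Db6 gives Gb4.
A perfect twelfth down from A4 gives D3.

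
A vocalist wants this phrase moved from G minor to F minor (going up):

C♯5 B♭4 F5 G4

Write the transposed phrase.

B5 Ab5 Eb6 F5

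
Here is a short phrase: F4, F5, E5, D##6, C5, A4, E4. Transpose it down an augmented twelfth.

F4 to Bbb2
F5 to Bbb3
E5 to Ab3
D##6 to G#4
C5 to Fb3
A4 to Db3
E4 to Ab2

Bbb2 Bbb3 Ab3 G#4 Fb3 Db3 Ab2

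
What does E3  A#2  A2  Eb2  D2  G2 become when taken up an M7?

D#4 G##3 G#3 D3 C#3 F#3

E3 → D#4
A#2 → G##3
A2 → G#3
Eb2 → D3
D2 → C#3
G2 → F#3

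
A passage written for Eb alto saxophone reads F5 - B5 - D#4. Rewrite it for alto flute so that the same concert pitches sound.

Db5 G5 B3

First find concert pitch: the Eb alto saxophone sounds a major sixth below written, so F5 B5 D#4 sounds Ab4 D5 F#3.
Then write for alto flute: it sounds a perfect fourth below written, so the part must be a perfect fourth above concert.
Ab4 → Db5
D5 → G5
F#3 → B3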